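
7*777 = 5439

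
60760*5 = 303800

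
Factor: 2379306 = 2^1*3^1 *257^1*1543^1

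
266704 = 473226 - 206522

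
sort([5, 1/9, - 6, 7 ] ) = [ - 6, 1/9, 5, 7] 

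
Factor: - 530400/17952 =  - 325/11 = - 5^2*11^(  -  1)*13^1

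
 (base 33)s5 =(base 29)131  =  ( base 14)4a5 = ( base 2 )1110100001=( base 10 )929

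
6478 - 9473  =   - 2995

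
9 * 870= 7830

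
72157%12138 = 11467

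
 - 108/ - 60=1+4/5= 1.80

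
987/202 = 987/202 = 4.89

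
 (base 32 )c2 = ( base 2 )110000010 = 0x182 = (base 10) 386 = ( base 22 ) HC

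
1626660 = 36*45185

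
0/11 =0 = 0.00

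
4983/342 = 1661/114   =  14.57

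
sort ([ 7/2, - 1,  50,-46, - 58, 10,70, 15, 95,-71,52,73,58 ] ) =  [ - 71, - 58, - 46, -1, 7/2,10,15,  50, 52, 58,70, 73, 95] 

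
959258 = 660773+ 298485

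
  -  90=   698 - 788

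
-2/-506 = 1/253 = 0.00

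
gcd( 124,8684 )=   4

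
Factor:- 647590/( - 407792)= 323795/203896 = 2^( - 3)*5^1*7^( - 1 )* 11^(- 1 )*31^1*331^(- 1 )*2089^1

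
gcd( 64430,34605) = 5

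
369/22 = 16 + 17/22  =  16.77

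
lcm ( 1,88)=88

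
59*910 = 53690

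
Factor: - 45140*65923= - 2^2*5^1  *  11^1*13^1 * 37^1*61^1* 461^1= - 2975764220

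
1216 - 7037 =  -5821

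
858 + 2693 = 3551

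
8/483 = 8/483= 0.02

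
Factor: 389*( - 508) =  - 2^2 * 127^1*389^1=- 197612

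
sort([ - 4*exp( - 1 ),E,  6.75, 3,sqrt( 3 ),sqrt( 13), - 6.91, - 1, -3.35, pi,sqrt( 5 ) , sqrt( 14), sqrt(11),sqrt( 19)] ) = [ - 6.91, - 3.35, - 4 * exp( - 1),  -  1, sqrt(3), sqrt( 5),E,3,pi, sqrt( 11),  sqrt( 13),sqrt( 14), sqrt(19),  6.75 ]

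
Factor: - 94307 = -94307^1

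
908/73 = 908/73 = 12.44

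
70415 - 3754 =66661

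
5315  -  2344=2971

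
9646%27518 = 9646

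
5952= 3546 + 2406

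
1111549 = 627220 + 484329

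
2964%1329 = 306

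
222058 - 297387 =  - 75329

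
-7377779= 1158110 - 8535889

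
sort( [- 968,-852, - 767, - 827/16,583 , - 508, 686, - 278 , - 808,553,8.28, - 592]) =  [ - 968, - 852, - 808, - 767,  -  592, - 508, - 278,-827/16, 8.28,553,  583, 686]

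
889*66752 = 59342528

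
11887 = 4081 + 7806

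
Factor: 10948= 2^2*7^1*17^1 * 23^1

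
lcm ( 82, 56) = 2296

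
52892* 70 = 3702440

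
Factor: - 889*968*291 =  - 250420632 = - 2^3*3^1*7^1*11^2*97^1*127^1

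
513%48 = 33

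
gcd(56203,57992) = 1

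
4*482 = 1928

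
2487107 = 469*5303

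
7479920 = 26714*280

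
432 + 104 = 536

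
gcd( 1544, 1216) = 8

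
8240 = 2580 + 5660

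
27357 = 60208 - 32851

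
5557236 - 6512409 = - 955173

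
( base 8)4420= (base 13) 1096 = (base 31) 2CQ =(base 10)2320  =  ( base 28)2qo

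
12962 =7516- - 5446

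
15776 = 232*68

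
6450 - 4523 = 1927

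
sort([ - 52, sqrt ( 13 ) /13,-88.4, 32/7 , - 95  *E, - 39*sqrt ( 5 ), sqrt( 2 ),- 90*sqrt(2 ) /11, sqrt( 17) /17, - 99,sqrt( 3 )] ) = [ - 95 * E, - 99,- 88.4, - 39* sqrt ( 5 ), - 52 , - 90*sqrt( 2)/11 , sqrt( 17) /17, sqrt( 13)/13,sqrt( 2),  sqrt( 3 ),32/7]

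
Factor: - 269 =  - 269^1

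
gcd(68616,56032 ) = 8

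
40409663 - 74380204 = - 33970541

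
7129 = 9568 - 2439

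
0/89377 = 0  =  0.00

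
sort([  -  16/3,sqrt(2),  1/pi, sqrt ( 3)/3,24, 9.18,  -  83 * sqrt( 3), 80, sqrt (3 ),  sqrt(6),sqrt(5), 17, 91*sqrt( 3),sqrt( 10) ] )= [- 83 * sqrt(3), - 16/3,1/pi,  sqrt(3)/3 , sqrt( 2 ), sqrt ( 3),sqrt (5), sqrt(6 ), sqrt( 10),9.18,  17, 24, 80, 91*sqrt( 3 )]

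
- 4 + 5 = 1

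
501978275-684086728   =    -  182108453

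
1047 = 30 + 1017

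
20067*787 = 15792729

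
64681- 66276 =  - 1595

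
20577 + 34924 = 55501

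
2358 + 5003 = 7361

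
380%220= 160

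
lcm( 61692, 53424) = 5182128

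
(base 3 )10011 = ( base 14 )61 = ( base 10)85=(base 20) 45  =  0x55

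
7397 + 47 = 7444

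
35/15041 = 35/15041= 0.00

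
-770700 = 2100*( - 367) 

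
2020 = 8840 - 6820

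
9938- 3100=6838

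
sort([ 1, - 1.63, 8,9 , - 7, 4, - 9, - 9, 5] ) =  [-9, - 9, -7,-1.63, 1,  4 , 5, 8, 9]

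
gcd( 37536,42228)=4692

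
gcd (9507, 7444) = 1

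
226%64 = 34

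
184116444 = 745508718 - 561392274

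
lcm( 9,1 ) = 9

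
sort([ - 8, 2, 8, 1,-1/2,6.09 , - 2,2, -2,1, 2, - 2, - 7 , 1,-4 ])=[ - 8, - 7, - 4 ,- 2, - 2, - 2, - 1/2,1, 1,  1, 2, 2, 2,6.09, 8 ] 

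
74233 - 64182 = 10051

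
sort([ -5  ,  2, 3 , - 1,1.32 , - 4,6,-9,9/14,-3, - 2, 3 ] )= [ - 9,-5, - 4, - 3, - 2, - 1, 9/14, 1.32 , 2 , 3,3, 6]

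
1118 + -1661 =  - 543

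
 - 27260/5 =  - 5452   =  - 5452.00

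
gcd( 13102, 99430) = 2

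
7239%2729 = 1781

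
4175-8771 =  - 4596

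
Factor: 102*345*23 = 2^1*3^2*5^1*17^1*23^2 = 809370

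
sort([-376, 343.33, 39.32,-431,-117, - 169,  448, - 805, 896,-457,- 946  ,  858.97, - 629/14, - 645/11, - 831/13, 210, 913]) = [ - 946,  -  805, - 457,-431, - 376,  -  169,  -  117, - 831/13 , - 645/11,-629/14, 39.32,210, 343.33,  448,858.97,896,913]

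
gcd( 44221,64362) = 1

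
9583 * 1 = 9583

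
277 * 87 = 24099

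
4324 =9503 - 5179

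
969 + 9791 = 10760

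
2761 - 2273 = 488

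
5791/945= 6 + 121/945 = 6.13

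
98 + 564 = 662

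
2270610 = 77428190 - 75157580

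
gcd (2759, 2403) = 89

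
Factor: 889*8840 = 2^3*5^1 *7^1*13^1*17^1 * 127^1 = 7858760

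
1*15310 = 15310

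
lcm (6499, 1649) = 110483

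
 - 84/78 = -14/13 = -1.08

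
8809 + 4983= 13792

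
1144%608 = 536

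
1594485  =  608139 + 986346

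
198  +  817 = 1015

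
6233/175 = 6233/175 = 35.62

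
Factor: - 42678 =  -2^1*3^2 *2371^1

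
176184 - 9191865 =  - 9015681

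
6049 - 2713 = 3336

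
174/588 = 29/98 = 0.30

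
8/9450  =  4/4725 = 0.00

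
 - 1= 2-3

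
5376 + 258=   5634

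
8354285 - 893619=7460666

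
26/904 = 13/452 =0.03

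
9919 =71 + 9848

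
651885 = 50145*13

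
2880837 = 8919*323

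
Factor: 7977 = 3^1*2659^1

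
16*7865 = 125840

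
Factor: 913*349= 11^1*83^1* 349^1  =  318637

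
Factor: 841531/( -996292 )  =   - 2^(-2 )*11^(-1)*367^1 * 2293^1*22643^( -1 ) 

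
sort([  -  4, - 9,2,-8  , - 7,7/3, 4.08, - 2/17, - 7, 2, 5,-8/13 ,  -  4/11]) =[ - 9, - 8, - 7, - 7,-4,  -  8/13, - 4/11,  -  2/17,2, 2, 7/3,4.08, 5]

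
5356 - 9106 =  - 3750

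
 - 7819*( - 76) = 594244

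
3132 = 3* 1044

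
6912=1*6912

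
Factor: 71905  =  5^1*73^1*197^1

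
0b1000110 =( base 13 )55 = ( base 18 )3G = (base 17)42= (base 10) 70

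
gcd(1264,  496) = 16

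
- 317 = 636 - 953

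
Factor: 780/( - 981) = -2^2*3^( - 1)*5^1*13^1*109^( - 1) = - 260/327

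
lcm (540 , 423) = 25380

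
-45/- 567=5/63 =0.08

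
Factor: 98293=13^1*7561^1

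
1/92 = 1/92 = 0.01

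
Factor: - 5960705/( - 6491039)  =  5^1*1192141^1*6491039^( - 1) 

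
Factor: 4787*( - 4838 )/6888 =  - 282433/84 = -2^(-2 )*3^( - 1)*7^(  -  1)*59^1*4787^1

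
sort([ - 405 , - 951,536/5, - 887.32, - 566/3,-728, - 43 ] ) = [ - 951, - 887.32, - 728, - 405, -566/3, - 43, 536/5]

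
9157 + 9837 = 18994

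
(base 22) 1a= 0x20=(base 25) 17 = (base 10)32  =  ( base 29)13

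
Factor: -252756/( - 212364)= 7^1*59^1*347^(- 1 ) = 413/347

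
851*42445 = 36120695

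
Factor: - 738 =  - 2^1 * 3^2*41^1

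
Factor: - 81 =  - 3^4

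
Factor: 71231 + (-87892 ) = -16661 = -  16661^1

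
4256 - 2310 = 1946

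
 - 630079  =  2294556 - 2924635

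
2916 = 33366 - 30450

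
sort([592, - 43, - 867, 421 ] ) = [-867, - 43,421, 592 ]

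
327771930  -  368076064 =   -  40304134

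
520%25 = 20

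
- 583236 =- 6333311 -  - 5750075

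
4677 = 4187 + 490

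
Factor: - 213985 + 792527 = 2^1 * 23^1*12577^1 = 578542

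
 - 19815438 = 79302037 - 99117475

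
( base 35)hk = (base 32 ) J7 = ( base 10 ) 615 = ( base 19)1D7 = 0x267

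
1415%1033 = 382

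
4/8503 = 4/8503  =  0.00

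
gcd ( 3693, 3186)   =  3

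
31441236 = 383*82092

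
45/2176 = 45/2176 = 0.02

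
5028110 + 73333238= 78361348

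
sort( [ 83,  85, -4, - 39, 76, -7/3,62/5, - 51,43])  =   [-51, - 39, - 4, - 7/3, 62/5,43,76, 83,85] 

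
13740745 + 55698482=69439227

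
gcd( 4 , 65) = 1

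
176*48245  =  8491120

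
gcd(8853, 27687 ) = 3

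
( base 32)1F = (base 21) 25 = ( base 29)1I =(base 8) 57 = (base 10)47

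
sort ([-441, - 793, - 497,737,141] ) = [- 793, - 497, - 441, 141 , 737]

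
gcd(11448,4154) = 2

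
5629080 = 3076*1830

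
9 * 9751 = 87759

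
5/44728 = 5/44728= 0.00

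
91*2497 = 227227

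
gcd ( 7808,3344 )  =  16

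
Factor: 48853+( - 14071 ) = 34782 = 2^1*3^1 * 11^1*17^1 * 31^1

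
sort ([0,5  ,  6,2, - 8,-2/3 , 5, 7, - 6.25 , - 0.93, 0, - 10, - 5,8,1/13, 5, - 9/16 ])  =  [ - 10, - 8 , - 6.25, - 5, - 0.93 , - 2/3, - 9/16, 0,0,1/13, 2,5,5,5, 6,7,8] 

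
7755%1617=1287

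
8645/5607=1235/801 =1.54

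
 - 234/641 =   -  234/641 = - 0.37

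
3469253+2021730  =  5490983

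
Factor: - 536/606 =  - 2^2*3^(- 1)*67^1 *101^ (-1)= - 268/303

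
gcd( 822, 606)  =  6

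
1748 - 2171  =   - 423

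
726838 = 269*2702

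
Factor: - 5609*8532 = -2^2 * 3^3 *71^1*79^2=- 47855988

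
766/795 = 766/795 = 0.96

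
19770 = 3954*5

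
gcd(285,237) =3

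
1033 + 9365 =10398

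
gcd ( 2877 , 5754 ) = 2877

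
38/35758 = 1/941 =0.00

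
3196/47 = 68 =68.00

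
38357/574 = 38357/574 = 66.82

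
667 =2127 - 1460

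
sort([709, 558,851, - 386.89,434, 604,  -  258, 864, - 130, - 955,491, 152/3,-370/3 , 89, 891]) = [ -955, - 386.89 , - 258, - 130, - 370/3,152/3,89 , 434, 491, 558, 604, 709, 851, 864, 891]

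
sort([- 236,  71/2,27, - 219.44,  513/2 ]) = [ - 236, - 219.44,27,71/2, 513/2] 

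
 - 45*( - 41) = 1845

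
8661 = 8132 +529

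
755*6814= 5144570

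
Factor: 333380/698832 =2^(  -  2)*3^( - 2)*5^1*23^( - 1 ) * 79^1 = 395/828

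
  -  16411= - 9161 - 7250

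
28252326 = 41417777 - 13165451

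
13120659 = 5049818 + 8070841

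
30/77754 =5/12959 = 0.00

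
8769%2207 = 2148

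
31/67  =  31/67 = 0.46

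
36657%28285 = 8372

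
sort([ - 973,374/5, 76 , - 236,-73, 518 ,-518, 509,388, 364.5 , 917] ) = [ -973 ,-518,-236, - 73,374/5 , 76,364.5,  388,509, 518,  917]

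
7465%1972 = 1549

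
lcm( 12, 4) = 12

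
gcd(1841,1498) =7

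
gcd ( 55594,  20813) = 1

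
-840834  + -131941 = - 972775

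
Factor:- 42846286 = - 2^1*7^2*23^1 * 19009^1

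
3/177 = 1/59 = 0.02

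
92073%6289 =4027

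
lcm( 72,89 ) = 6408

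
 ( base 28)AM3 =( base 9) 12538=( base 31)8or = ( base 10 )8459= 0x210b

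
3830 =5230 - 1400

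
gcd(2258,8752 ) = 2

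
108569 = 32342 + 76227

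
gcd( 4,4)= 4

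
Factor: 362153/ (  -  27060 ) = -803/60  =  - 2^( - 2 )*3^(  -  1)*5^(  -  1 )  *  11^1*73^1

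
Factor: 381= 3^1*127^1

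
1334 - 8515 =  - 7181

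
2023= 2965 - 942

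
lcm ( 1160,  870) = 3480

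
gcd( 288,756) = 36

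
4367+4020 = 8387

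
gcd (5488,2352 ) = 784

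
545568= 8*68196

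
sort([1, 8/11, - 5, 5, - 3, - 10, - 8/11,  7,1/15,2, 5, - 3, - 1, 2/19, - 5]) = [ - 10,-5, - 5, - 3, - 3 ,  -  1, - 8/11, 1/15,2/19, 8/11, 1,2 , 5,5,  7]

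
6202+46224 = 52426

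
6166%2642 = 882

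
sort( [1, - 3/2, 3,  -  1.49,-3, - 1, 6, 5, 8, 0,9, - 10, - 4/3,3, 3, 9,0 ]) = [ - 10, - 3, - 3/2, - 1.49, - 4/3, - 1, 0,0, 1,3, 3, 3,  5,6, 8,9,9]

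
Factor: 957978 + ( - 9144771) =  - 3^1 *2728931^1 = - 8186793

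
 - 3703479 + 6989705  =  3286226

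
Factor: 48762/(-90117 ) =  - 5418/10013 = - 2^1*3^2*7^1 *17^( - 1)*19^( - 1) * 31^( - 1)*43^1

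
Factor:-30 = -2^1*3^1*5^1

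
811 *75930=61579230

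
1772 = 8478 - 6706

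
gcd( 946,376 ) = 2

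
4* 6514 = 26056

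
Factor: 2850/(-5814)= - 25/51 = -3^( - 1)*5^2* 17^(-1)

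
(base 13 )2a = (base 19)1H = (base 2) 100100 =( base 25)1b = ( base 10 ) 36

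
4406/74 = 2203/37 = 59.54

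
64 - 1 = 63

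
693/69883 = 63/6353 = 0.01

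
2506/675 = 3 +481/675 = 3.71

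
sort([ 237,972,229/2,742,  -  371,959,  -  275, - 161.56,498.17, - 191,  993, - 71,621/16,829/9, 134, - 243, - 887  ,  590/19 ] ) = [ - 887, - 371,  -  275, - 243, - 191, - 161.56, - 71,590/19,621/16,829/9,229/2,134,237 , 498.17,742,959,972,993] 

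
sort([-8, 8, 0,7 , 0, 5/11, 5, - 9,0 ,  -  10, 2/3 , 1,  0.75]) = [-10, - 9,  -  8, 0,  0, 0, 5/11, 2/3, 0.75, 1, 5,  7, 8 ] 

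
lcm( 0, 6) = 0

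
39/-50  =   - 1+11/50 = -0.78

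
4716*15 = 70740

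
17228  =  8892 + 8336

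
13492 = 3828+9664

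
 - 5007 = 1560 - 6567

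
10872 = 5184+5688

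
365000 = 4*91250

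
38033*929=35332657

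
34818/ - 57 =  - 11606/19= - 610.84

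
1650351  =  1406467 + 243884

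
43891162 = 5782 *7591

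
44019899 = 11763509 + 32256390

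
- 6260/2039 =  - 4 + 1896/2039 = - 3.07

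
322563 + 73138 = 395701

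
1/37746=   1/37746 = 0.00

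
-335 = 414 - 749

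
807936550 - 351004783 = 456931767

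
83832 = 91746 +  - 7914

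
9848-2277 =7571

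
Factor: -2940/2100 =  - 7/5 = - 5^( - 1 )*7^1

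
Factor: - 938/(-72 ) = 2^(  -  2)*3^ (-2)*7^1*67^1 = 469/36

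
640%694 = 640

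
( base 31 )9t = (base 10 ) 308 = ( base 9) 372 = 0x134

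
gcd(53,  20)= 1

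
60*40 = 2400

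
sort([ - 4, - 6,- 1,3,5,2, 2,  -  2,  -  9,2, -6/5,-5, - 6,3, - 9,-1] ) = [ - 9,-9, -6,-6, - 5, - 4, - 2, - 6/5, - 1, - 1,2,2,2,3, 3, 5]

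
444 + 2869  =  3313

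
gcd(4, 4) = 4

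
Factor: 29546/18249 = 34/21 = 2^1*3^ ( - 1 )*7^( - 1)*17^1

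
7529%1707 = 701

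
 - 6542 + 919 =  - 5623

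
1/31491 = 1/31491 = 0.00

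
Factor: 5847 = 3^1*1949^1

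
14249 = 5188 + 9061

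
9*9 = 81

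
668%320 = 28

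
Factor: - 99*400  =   - 2^4*3^2*5^2*11^1 = -39600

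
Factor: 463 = 463^1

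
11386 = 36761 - 25375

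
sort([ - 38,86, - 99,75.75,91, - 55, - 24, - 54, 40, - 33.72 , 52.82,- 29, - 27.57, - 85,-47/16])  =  [ -99, - 85, - 55,-54,  -  38,-33.72  , - 29, - 27.57, - 24, - 47/16,40,  52.82,75.75 , 86,91]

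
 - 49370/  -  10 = 4937+ 0/1= 4937.00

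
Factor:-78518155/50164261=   -  5^1*7^ ( - 1)*17^1*701^ (-1)*10223^( - 1)*923743^1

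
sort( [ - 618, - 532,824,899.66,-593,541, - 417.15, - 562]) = [ - 618, - 593,-562,-532, - 417.15,541 , 824,899.66] 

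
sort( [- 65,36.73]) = [ - 65, 36.73]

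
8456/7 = 1208 = 1208.00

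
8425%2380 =1285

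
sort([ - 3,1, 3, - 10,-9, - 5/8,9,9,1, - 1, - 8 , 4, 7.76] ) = [ - 10, -9 , - 8, - 3, - 1, - 5/8,1, 1,3,4,7.76,9,  9]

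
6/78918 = 1/13153  =  0.00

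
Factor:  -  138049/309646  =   - 2^( - 1)*127^1*1087^1*154823^( -1)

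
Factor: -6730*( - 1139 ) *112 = 2^5 * 5^1*7^1*17^1*67^1*673^1 = 858532640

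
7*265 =1855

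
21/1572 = 7/524  =  0.01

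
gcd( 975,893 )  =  1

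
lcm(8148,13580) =40740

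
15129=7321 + 7808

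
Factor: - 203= - 7^1*29^1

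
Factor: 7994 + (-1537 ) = 11^1*587^1 = 6457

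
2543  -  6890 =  - 4347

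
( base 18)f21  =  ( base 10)4897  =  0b1001100100001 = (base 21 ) B24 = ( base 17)gg1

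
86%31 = 24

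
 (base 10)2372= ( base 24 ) 42K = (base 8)4504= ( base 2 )100101000100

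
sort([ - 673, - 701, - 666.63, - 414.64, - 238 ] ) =[ - 701 , - 673,  -  666.63, - 414.64, - 238]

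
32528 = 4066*8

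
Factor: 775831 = 7^1*137^1  *809^1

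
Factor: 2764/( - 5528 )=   -  1/2 = -2^ ( - 1 ) 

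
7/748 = 7/748 = 0.01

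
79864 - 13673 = 66191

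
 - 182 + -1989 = -2171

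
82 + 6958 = 7040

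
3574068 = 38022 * 94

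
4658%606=416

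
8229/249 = 2743/83 = 33.05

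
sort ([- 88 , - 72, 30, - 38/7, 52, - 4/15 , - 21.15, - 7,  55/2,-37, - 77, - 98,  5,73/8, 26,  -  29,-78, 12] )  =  [  -  98 , - 88, - 78, - 77, - 72,-37,- 29, - 21.15,-7, - 38/7, -4/15,5 , 73/8, 12, 26, 55/2, 30 , 52] 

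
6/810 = 1/135 = 0.01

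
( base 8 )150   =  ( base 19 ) 59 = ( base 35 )2Y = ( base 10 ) 104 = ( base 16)68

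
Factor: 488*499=2^3  *  61^1 * 499^1 = 243512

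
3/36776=3/36776 = 0.00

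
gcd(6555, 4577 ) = 23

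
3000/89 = 3000/89 =33.71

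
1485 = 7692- 6207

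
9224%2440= 1904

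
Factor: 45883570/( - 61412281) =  - 2^1 *5^1*7^( - 1)*83^( - 1)*105701^ ( - 1 ) * 4588357^1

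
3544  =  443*8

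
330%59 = 35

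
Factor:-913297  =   - 7^1*11^1*29^1*409^1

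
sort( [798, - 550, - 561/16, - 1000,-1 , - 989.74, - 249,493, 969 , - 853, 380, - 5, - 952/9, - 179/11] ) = [ -1000,- 989.74, - 853, - 550,-249, - 952/9,-561/16,-179/11, - 5, - 1,380,493,798,969]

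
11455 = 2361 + 9094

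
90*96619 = 8695710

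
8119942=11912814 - 3792872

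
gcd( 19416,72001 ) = 809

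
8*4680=37440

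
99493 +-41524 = 57969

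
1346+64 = 1410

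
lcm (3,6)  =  6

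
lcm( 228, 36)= 684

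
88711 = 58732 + 29979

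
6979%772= 31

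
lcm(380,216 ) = 20520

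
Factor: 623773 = 541^1*1153^1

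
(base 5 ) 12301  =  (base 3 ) 1022020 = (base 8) 1667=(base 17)34g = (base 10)951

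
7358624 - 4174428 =3184196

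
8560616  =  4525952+4034664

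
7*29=203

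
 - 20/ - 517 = 20/517 = 0.04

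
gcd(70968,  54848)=8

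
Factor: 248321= 239^1*1039^1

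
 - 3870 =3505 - 7375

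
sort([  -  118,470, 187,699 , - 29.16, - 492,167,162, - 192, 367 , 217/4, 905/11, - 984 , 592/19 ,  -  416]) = [ - 984, - 492 ,-416,-192 , - 118, - 29.16,592/19,217/4,905/11, 162,167,187,367 , 470, 699]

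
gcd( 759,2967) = 69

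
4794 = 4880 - 86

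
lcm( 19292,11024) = 77168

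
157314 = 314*501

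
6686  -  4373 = 2313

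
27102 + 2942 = 30044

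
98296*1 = 98296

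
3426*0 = 0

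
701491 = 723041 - 21550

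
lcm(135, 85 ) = 2295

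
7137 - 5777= 1360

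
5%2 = 1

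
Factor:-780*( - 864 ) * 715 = 481852800=2^7*3^4*5^2*11^1*13^2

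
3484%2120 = 1364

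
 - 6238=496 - 6734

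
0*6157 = 0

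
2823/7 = 403+2/7  =  403.29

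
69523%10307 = 7681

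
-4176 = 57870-62046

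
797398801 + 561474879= 1358873680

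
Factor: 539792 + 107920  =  2^5*3^2*13^1*173^1=647712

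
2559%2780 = 2559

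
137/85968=137/85968 = 0.00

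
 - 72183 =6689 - 78872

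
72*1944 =139968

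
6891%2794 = 1303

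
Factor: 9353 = 47^1 * 199^1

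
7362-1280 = 6082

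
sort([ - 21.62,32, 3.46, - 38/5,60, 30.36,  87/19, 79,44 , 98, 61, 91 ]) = [ - 21.62, - 38/5, 3.46,  87/19, 30.36,32,44, 60 , 61, 79, 91, 98]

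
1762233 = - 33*(-53401) 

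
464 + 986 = 1450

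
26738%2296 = 1482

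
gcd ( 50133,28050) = 51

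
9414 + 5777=15191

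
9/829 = 9/829 = 0.01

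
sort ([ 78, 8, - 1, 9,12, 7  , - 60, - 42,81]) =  [ - 60, - 42, - 1, 7,8,9,12, 78,81 ] 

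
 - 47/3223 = -47/3223 = - 0.01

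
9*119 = 1071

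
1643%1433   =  210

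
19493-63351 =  - 43858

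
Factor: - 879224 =-2^3*109903^1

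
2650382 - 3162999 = -512617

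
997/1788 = 997/1788=0.56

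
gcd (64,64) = 64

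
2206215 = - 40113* (-55 ) 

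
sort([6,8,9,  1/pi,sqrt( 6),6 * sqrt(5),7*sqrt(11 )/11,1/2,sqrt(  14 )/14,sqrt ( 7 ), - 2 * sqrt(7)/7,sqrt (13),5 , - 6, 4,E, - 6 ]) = [ - 6, - 6, - 2*sqrt(7) /7,sqrt( 14 ) /14,  1/pi,1/2,7*sqrt( 11) /11,  sqrt(6),sqrt( 7),E, sqrt( 13 ),4,5,6,8,9, 6*sqrt( 5)]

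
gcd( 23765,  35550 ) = 5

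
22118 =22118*1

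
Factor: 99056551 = 11^1 *167^1*53923^1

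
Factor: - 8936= - 2^3 * 1117^1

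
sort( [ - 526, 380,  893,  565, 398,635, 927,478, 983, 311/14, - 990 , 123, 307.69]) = [ - 990, - 526,311/14, 123, 307.69,380, 398, 478, 565 , 635, 893, 927,983 ] 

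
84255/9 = 9361+2/3 = 9361.67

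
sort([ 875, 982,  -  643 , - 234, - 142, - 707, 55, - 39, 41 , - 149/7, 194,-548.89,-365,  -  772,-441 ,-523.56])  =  [  -  772, - 707,-643,-548.89, - 523.56,-441,-365, - 234, - 142 , - 39,- 149/7, 41,55,194,875, 982 ] 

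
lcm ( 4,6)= 12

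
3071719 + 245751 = 3317470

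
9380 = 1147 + 8233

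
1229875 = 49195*25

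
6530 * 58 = 378740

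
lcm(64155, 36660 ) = 256620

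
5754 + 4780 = 10534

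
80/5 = 16 = 16.00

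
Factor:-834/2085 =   -  2^1 * 5^(-1 ) = - 2/5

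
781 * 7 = 5467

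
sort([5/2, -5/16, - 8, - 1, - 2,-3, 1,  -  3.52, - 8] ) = [ - 8, - 8,-3.52,-3, - 2,  -  1 ,-5/16, 1, 5/2 ] 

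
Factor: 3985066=2^1*1992533^1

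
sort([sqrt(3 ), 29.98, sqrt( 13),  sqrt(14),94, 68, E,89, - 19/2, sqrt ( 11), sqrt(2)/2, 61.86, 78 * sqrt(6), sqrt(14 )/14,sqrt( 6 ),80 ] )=[ - 19/2, sqrt(14 ) /14,  sqrt( 2 ) /2 , sqrt( 3),sqrt( 6),  E, sqrt( 11 ), sqrt(13),sqrt(14), 29.98,61.86, 68, 80,89,  94, 78*sqrt(6)] 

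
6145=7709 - 1564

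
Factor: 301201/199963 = 839/557=557^(- 1)*839^1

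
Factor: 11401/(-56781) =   -  3^( - 4) *13^1*701^ (-1 )*877^1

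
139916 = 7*19988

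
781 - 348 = 433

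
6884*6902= 47513368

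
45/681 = 15/227 = 0.07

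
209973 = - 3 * ( - 69991 ) 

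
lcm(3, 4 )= 12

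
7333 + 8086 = 15419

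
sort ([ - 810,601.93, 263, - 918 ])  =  [ - 918, - 810, 263 , 601.93] 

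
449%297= 152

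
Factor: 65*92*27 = 2^2*3^3*5^1*13^1*23^1 = 161460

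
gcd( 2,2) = 2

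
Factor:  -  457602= -2^1 * 3^1*53^1*1439^1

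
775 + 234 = 1009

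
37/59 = 37/59 = 0.63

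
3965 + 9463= 13428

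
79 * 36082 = 2850478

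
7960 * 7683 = 61156680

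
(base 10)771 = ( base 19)22b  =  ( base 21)1ff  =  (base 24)183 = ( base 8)1403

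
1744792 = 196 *8902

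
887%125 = 12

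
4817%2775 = 2042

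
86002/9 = 9555 + 7/9 = 9555.78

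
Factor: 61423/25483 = 17^ ( - 1)*239^1 * 257^1*1499^( - 1)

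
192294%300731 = 192294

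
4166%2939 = 1227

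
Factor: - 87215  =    -  5^1*17443^1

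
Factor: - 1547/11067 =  - 13/93 = - 3^ (  -  1 )*13^1*31^( - 1)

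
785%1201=785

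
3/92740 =3/92740=0.00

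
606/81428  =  303/40714=0.01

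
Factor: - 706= - 2^1*353^1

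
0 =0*684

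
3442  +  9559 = 13001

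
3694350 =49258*75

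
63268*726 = 45932568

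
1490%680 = 130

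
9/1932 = 3/644 = 0.00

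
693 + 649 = 1342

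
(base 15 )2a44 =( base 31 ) 9DC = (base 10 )9064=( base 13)4183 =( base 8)21550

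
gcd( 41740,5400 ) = 20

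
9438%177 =57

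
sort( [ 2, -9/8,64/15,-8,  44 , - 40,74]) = [ - 40, - 8,-9/8 , 2,64/15,44,74 ]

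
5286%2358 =570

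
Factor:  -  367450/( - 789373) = 2^1*5^2*13^(- 1 )*41^(-1) * 1481^ ( - 1)*7349^1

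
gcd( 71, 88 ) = 1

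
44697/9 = 14899/3 = 4966.33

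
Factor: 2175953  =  13^1 * 167381^1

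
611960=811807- 199847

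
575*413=237475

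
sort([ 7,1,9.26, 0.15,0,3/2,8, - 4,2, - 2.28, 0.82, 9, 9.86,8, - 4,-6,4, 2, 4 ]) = [- 6,  -  4, - 4,-2.28,0,0.15,0.82,1,3/2,2,2,4, 4,7,8,8,9,9.26,9.86 ] 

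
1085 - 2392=-1307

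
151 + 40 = 191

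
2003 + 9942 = 11945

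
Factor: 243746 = 2^1 * 17^1*67^1*107^1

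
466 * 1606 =748396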